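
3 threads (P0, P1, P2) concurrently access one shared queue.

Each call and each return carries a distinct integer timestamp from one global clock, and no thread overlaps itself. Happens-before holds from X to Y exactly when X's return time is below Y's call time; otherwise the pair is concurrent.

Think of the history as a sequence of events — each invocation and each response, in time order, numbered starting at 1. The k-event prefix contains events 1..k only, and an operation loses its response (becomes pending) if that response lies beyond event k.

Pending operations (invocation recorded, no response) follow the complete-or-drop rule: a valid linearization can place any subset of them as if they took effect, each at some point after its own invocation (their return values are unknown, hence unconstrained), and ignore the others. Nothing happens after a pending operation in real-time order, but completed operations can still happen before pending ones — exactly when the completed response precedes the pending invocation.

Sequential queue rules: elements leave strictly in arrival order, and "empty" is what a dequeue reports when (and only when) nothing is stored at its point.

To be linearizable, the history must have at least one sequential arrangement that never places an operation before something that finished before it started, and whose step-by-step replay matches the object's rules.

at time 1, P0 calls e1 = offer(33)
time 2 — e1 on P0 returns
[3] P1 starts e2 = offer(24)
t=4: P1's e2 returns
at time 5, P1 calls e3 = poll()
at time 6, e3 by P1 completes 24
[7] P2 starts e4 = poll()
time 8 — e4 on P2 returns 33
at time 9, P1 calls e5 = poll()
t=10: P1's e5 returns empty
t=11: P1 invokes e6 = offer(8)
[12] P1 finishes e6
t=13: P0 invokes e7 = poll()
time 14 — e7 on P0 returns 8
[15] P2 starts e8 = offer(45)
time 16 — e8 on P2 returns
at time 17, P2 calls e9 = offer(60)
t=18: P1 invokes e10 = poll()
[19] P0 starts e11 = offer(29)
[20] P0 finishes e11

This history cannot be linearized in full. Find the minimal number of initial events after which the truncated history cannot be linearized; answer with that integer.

events 1..5 are still linearizable — one witness is e1, e2:
after step 1 (e1 offer(33)): queue <33>
after step 2 (e2 offer(24)): queue <33,24>
adding event 6 (e3 responds at 6) leaves no legal real-time order
e.g. e1, e2, e3: illegal at step 3, since e3 poll() → 24 cannot apply there

6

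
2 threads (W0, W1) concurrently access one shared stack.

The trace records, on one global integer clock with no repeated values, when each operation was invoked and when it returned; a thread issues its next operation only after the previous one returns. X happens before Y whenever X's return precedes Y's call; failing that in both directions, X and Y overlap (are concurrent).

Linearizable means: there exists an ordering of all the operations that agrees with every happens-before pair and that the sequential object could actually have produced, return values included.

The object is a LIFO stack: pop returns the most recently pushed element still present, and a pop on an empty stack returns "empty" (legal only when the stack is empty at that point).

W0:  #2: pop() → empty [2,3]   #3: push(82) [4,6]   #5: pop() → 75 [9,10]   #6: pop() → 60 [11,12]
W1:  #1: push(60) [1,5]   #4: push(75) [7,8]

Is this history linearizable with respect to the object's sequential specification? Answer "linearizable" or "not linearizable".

one valid linearization: #2, #3, #1, #4, #5, #6
step 1: #2 pop() → empty — stack <>
step 2: #3 push(82) — stack <82>
step 3: #1 push(60) — stack <82,60>
step 4: #4 push(75) — stack <82,60,75>
step 5: #5 pop() → 75 — stack <82,60>
step 6: #6 pop() → 60 — stack <82>

linearizable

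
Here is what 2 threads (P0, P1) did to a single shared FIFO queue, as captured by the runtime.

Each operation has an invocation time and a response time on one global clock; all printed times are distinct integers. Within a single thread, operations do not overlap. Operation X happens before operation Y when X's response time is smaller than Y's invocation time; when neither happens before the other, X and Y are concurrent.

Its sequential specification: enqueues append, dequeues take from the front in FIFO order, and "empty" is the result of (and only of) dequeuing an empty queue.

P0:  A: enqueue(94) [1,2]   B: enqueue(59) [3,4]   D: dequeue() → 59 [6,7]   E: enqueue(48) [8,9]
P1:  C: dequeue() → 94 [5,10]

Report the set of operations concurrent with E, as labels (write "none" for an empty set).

E runs from 8 to 9; window-overlapping ops are concurrent
A [1,2]: before
B [3,4]: before
C [5,10]: concurrent
D [6,7]: before

C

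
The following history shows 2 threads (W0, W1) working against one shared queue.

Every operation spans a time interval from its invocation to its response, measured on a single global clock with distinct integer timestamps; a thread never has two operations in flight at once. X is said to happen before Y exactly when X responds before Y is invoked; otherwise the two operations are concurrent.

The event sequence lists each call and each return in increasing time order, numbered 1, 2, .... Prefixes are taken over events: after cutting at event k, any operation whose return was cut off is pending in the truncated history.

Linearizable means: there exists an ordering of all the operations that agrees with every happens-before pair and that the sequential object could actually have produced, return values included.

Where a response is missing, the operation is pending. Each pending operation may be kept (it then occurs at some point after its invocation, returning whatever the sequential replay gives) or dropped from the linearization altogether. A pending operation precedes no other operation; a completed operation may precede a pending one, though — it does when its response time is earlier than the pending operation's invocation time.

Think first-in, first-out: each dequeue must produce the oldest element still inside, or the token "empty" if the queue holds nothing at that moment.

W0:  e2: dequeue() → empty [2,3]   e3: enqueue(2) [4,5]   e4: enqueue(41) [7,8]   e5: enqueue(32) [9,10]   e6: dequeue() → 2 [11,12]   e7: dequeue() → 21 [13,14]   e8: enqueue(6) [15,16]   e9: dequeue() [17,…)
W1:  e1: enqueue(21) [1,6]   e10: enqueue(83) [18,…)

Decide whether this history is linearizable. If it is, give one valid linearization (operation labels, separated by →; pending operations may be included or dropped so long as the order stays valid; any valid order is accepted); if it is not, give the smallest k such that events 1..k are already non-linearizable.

1. e2 dequeue() → empty, leaving queue <>
2. e3 enqueue(2), leaving queue <2>
3. e1 enqueue(21), leaving queue <2,21>
4. e4 enqueue(41), leaving queue <2,21,41>
5. e5 enqueue(32), leaving queue <2,21,41,32>
6. e6 dequeue() → 2, leaving queue <21,41,32>
7. e7 dequeue() → 21, leaving queue <41,32>
8. e8 enqueue(6), leaving queue <41,32,6>

linearizable — witness: e2 → e3 → e1 → e4 → e5 → e6 → e7 → e8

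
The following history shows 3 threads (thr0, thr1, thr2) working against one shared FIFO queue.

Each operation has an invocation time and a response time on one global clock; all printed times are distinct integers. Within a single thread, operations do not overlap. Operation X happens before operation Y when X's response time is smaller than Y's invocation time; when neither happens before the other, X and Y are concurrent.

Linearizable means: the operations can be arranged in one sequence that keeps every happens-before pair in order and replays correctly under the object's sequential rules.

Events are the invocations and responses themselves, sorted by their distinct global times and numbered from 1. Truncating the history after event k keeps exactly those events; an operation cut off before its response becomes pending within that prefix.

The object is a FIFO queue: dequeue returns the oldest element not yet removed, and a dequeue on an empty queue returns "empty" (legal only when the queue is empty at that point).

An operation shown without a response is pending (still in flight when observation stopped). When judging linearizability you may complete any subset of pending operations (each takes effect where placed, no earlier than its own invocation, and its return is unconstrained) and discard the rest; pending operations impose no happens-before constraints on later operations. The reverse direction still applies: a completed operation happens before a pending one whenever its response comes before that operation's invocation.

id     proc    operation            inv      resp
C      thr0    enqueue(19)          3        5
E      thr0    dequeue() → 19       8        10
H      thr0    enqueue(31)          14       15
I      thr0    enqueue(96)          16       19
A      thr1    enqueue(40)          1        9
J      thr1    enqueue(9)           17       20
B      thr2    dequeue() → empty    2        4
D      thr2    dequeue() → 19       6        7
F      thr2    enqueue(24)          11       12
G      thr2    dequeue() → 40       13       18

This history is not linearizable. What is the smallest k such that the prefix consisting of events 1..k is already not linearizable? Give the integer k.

10

events 1..9 are linearizable; a witness order is B, C, A, D:
step 1: B dequeue() → empty — queue <>
step 2: C enqueue(19) — queue <19>
step 3: A enqueue(40) — queue <19,40>
step 4: D dequeue() → 19 — queue <40>
event 10 — E's response, time 10 — after it, nothing linearizes
e.g. A, B, C, D, E: illegal at step 2, since B dequeue() → empty cannot apply there
e.g. A, C, B, D, E: illegal at step 3, since B dequeue() → empty cannot apply there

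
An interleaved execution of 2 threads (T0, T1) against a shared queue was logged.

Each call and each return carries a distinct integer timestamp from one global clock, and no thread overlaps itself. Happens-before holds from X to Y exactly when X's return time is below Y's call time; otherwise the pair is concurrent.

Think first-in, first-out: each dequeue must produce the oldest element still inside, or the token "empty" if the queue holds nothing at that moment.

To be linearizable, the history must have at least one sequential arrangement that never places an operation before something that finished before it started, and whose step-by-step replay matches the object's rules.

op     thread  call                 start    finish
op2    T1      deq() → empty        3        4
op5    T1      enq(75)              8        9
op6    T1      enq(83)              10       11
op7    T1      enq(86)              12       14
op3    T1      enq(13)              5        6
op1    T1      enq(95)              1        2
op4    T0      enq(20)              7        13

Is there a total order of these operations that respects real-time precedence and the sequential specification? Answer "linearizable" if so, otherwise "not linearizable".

not linearizable

the violation lands at event 4, op2's response at time 4: events 1..3 linearize, events 1..4 do not
exactly one order of the 2 completed ops respects real time; the queue replay fails
e.g. op1, op2: illegal at step 2, since op2 deq() → empty cannot apply there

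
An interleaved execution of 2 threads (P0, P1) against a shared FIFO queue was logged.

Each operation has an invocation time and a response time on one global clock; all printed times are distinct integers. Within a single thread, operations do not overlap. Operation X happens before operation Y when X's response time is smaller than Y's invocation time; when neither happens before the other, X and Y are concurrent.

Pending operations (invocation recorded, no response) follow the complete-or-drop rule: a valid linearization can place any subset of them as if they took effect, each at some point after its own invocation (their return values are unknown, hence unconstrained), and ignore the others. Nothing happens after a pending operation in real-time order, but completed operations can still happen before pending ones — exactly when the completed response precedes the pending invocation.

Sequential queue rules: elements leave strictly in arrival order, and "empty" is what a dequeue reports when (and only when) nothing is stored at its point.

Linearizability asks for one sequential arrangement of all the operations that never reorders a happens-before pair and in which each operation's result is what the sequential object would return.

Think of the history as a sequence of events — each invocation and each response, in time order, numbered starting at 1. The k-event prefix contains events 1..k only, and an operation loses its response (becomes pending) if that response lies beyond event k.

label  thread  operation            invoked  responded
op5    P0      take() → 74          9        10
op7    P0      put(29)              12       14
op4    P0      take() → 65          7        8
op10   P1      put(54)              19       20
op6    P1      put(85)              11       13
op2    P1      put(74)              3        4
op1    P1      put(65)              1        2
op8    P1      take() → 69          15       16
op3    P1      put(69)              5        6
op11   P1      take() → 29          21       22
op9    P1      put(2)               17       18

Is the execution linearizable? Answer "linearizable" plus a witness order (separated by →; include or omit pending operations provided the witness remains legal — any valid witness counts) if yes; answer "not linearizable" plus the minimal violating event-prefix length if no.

step 1: op1 put(65) — queue <65>
step 2: op2 put(74) — queue <65,74>
step 3: op3 put(69) — queue <65,74,69>
step 4: op4 take() → 65 — queue <74,69>
step 5: op5 take() → 74 — queue <69>
step 6: op7 put(29) — queue <69,29>
step 7: op6 put(85) — queue <69,29,85>
step 8: op8 take() → 69 — queue <29,85>
step 9: op9 put(2) — queue <29,85,2>
step 10: op10 put(54) — queue <29,85,2,54>
step 11: op11 take() → 29 — queue <85,2,54>

linearizable — witness: op1 → op2 → op3 → op4 → op5 → op7 → op6 → op8 → op9 → op10 → op11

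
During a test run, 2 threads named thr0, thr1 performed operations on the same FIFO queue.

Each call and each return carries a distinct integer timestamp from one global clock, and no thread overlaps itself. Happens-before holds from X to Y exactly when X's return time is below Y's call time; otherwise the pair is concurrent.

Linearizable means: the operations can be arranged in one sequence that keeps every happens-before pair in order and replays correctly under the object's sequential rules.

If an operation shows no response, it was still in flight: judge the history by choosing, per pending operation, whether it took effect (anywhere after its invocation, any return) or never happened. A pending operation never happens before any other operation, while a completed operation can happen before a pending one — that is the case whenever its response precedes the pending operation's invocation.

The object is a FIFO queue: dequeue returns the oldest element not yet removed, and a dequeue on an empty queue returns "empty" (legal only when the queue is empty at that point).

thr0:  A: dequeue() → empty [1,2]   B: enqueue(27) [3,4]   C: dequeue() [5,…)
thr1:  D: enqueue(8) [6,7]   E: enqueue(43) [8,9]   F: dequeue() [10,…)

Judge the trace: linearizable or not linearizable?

linearizable

one valid linearization: A, B, C, D, E
after step 1 (A dequeue() → empty): queue <>
after step 2 (B enqueue(27)): queue <27>
after step 3 (C dequeue() (pending, included)): queue <>
after step 4 (D enqueue(8)): queue <8>
after step 5 (E enqueue(43)): queue <8,43>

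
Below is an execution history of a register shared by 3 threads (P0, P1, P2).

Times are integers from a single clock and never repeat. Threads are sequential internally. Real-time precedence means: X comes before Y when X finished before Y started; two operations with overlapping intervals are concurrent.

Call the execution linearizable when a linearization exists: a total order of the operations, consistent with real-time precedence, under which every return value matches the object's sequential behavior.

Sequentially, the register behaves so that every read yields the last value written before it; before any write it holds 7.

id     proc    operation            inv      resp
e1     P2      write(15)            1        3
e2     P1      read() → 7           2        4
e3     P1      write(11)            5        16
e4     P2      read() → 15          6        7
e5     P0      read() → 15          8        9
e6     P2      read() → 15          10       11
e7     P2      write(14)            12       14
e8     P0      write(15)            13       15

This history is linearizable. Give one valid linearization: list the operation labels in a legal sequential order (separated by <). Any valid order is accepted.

e2 < e1 < e4 < e5 < e6 < e3 < e7 < e8

step 1: e2 read() → 7 — value 7
step 2: e1 write(15) — value 15
step 3: e4 read() → 15 — value 15
step 4: e5 read() → 15 — value 15
step 5: e6 read() → 15 — value 15
step 6: e3 write(11) — value 11
step 7: e7 write(14) — value 14
step 8: e8 write(15) — value 15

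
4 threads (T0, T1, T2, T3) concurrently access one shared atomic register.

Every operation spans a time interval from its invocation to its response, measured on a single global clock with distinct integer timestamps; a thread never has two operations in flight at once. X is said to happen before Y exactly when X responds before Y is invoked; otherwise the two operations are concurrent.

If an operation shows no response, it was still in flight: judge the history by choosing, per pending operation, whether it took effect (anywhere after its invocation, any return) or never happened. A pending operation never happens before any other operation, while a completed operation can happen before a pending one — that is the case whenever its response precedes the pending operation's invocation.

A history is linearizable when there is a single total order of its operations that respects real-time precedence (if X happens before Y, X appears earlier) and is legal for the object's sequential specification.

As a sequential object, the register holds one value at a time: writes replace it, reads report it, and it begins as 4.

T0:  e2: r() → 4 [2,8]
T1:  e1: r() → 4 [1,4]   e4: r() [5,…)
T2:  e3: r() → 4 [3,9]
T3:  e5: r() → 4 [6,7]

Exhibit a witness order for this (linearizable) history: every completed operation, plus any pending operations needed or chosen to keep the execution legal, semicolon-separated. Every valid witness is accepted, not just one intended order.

step 1: e1 r() → 4 — value 4
step 2: e2 r() → 4 — value 4
step 3: e3 r() → 4 — value 4
step 4: e4 r() (pending, included) — value 4
step 5: e5 r() → 4 — value 4

e1; e2; e3; e4; e5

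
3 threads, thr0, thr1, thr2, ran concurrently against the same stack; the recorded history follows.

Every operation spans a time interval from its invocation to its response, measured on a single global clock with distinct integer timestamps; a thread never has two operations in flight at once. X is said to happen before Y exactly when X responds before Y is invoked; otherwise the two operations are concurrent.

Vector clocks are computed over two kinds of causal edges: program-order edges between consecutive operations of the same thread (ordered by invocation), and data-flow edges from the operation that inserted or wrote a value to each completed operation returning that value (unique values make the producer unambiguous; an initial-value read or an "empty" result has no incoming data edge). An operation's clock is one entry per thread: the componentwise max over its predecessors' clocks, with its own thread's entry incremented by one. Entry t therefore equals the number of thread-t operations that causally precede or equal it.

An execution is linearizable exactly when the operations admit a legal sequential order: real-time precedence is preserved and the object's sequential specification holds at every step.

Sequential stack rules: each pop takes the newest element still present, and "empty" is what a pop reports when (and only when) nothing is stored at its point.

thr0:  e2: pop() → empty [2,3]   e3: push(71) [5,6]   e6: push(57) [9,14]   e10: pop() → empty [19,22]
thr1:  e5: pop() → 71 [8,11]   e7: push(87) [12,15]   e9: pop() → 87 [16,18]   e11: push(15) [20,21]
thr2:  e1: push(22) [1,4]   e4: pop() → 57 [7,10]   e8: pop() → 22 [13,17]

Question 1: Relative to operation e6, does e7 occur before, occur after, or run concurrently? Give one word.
e7 spans [12,15], e6 spans [9,14]
the intervals overlap in both directions

concurrent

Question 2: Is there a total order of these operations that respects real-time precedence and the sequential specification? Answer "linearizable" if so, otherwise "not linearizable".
a witness: e2, e1, e3, e5, e6, e4, e7, e9, e8, e10, e11
step 1: e2 pop() → empty — stack <>
step 2: e1 push(22) — stack <22>
step 3: e3 push(71) — stack <22,71>
step 4: e5 pop() → 71 — stack <22>
step 5: e6 push(57) — stack <22,57>
step 6: e4 pop() → 57 — stack <22>
step 7: e7 push(87) — stack <22,87>
step 8: e9 pop() → 87 — stack <22>
step 9: e8 pop() → 22 — stack <>
step 10: e10 pop() → empty — stack <>
step 11: e11 push(15) — stack <15>

linearizable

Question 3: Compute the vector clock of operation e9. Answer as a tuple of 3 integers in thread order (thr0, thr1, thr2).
VC(e1, invoked at 1): no causal predecessors; +1 on thr2 → (0, 0, 1)
VC(e2, invoked at 2): no causal predecessors; +1 on thr0 → (1, 0, 0)
invoked at 5, e3 merges VC(e2)=(1, 0, 0) and bumps thr0's slot → (2, 0, 0)
invoked at 8, e5 merges VC(e3)=(2, 0, 0) and bumps thr1's slot → (2, 1, 0)
invoked at 9, e6 merges VC(e3)=(2, 0, 0) and bumps thr0's slot → (3, 0, 0)
invoked at 12, e7 merges VC(e5)=(2, 1, 0) and bumps thr1's slot → (2, 2, 0)
invoked at 19, e10 merges VC(e6)=(3, 0, 0) and bumps thr0's slot → (4, 0, 0)
invoked at 16, e9 merges VC(e7)=(2, 2, 0) and bumps thr1's slot → (2, 3, 0)
invoked at 7, e4 merges VC(e1)=(0, 0, 1), VC(e6)=(3, 0, 0) and bumps thr2's slot → (3, 0, 2)
invoked at 20, e11 merges VC(e9)=(2, 3, 0) and bumps thr1's slot → (2, 4, 0)
invoked at 13, e8 merges VC(e1)=(0, 0, 1), VC(e4)=(3, 0, 2) and bumps thr2's slot → (3, 0, 3)
target: VC(e9) = (2, 3, 0)

(2, 3, 0)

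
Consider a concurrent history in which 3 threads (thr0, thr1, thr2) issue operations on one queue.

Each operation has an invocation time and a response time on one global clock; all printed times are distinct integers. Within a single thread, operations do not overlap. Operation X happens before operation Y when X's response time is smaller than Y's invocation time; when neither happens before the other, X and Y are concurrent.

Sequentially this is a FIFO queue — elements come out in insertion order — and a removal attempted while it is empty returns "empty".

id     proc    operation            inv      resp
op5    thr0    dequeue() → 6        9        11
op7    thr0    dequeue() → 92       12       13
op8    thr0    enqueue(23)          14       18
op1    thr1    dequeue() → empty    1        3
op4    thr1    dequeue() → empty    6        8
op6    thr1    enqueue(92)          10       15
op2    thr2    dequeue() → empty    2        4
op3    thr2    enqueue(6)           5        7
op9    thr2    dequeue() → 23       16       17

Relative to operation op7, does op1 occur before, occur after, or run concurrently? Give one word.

before

op1 spans [1,3], op7 spans [12,13]
resp(op1)=3 < inv(op7)=12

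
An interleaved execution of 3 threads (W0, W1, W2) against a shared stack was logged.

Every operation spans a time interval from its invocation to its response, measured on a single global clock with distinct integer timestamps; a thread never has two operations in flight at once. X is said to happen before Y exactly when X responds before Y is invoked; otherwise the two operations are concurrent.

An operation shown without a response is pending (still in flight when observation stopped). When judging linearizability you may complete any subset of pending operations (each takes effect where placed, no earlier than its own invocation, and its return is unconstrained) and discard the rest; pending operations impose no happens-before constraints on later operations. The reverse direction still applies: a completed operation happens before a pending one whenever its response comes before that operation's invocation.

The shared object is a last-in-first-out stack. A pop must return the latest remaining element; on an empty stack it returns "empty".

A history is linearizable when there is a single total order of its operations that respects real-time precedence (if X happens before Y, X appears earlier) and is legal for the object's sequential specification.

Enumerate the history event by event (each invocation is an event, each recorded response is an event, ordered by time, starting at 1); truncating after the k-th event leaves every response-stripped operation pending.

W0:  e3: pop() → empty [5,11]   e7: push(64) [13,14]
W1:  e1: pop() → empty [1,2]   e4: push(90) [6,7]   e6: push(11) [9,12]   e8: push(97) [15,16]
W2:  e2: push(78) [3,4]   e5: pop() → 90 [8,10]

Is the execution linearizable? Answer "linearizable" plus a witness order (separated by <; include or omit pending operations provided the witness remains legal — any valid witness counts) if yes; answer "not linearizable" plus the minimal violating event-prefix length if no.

already the first 11 events (up to e3's response at time 11) admit no linearization; the first 10 still do
checked exhaustively: 3 real-time-consistent orders of 5 completed operations, zero legal stack replays
completion choices over the 1 pending operation (e6) were checked; none helps
e.g. e1, e2, e3, e4, e5 (pending dropped): illegal at step 3, since e3 pop() → empty cannot apply there
e.g. e1, e2, e4, e3, e5 (pending dropped): illegal at step 4, since e3 pop() → empty cannot apply there

not linearizable — minimal violating prefix: 11 events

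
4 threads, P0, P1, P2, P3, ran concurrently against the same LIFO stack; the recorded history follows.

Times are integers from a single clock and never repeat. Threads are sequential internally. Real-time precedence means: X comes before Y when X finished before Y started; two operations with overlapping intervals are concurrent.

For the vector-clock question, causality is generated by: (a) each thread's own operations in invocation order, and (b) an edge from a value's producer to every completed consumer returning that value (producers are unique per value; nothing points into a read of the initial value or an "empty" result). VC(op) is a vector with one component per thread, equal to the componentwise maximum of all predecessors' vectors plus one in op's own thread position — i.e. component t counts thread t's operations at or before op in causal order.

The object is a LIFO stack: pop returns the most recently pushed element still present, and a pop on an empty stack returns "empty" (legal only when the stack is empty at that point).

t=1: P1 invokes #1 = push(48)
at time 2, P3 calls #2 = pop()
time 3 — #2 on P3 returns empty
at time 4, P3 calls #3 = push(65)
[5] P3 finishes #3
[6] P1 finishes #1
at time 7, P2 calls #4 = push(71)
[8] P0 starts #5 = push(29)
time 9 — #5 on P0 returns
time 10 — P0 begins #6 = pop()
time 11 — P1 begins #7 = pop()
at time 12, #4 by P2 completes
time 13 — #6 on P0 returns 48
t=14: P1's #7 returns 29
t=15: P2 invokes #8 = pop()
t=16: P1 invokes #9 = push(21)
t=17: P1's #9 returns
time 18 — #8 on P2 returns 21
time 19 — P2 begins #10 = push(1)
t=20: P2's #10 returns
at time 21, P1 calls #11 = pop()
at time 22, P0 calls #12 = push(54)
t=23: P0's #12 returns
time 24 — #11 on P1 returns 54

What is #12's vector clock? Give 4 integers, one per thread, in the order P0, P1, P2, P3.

(3, 1, 0, 0)

VC(#2, invoked at 2): no causal predecessors; +1 on P3 → (0, 0, 0, 1)
VC(#4, invoked at 7): no causal predecessors; +1 on P2 → (0, 0, 1, 0)
VC(#1, invoked at 1): no causal predecessors; +1 on P1 → (0, 1, 0, 0)
VC(#5, invoked at 8): no causal predecessors; +1 on P0 → (1, 0, 0, 0)
invoked at 4, #3 merges VC(#2)=(0, 0, 0, 1) and bumps P3's slot → (0, 0, 0, 2)
invoked at 11, #7 merges VC(#1)=(0, 1, 0, 0), VC(#5)=(1, 0, 0, 0) and bumps P1's slot → (1, 2, 0, 0)
invoked at 10, #6 merges VC(#1)=(0, 1, 0, 0), VC(#5)=(1, 0, 0, 0) and bumps P0's slot → (2, 1, 0, 0)
invoked at 16, #9 merges VC(#7)=(1, 2, 0, 0) and bumps P1's slot → (1, 3, 0, 0)
invoked at 22, #12 merges VC(#6)=(2, 1, 0, 0) and bumps P0's slot → (3, 1, 0, 0)
invoked at 15, #8 merges VC(#4)=(0, 0, 1, 0), VC(#9)=(1, 3, 0, 0) and bumps P2's slot → (1, 3, 2, 0)
invoked at 19, #10 merges VC(#8)=(1, 3, 2, 0) and bumps P2's slot → (1, 3, 3, 0)
invoked at 21, #11 merges VC(#9)=(1, 3, 0, 0), VC(#12)=(3, 1, 0, 0) and bumps P1's slot → (3, 4, 0, 0)
target: VC(#12) = (3, 1, 0, 0)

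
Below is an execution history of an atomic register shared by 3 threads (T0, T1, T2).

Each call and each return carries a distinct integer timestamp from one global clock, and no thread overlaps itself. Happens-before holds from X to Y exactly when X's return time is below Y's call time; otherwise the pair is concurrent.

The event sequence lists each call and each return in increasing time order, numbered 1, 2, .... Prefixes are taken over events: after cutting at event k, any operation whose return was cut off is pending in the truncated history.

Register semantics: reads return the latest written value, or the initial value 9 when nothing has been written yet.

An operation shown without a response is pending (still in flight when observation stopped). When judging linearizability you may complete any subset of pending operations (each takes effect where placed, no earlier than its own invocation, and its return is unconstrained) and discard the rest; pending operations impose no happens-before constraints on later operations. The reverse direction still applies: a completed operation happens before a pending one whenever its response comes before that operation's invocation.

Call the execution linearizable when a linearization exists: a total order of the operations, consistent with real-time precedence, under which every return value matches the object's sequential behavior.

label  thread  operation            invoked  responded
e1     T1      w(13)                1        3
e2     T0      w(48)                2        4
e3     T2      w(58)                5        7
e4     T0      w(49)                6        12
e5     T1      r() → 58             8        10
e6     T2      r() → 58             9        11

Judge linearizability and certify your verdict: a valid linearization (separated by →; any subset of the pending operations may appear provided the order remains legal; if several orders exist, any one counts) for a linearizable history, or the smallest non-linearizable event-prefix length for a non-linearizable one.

linearizable — witness: e1 → e2 → e3 → e5 → e6 → e4

1. e1 w(13), leaving value 13
2. e2 w(48), leaving value 48
3. e3 w(58), leaving value 58
4. e5 r() → 58, leaving value 58
5. e6 r() → 58, leaving value 58
6. e4 w(49), leaving value 49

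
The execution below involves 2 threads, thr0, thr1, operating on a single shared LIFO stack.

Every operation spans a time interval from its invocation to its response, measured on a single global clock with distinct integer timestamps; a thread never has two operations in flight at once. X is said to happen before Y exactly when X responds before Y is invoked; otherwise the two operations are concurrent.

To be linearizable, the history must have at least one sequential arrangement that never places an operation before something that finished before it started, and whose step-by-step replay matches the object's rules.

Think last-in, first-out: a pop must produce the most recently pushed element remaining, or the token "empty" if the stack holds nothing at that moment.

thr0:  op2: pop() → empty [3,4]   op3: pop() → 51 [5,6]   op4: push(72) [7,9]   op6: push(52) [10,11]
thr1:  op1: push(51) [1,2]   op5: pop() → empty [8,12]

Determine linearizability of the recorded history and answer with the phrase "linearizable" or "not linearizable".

not linearizable

the violation lands at event 4, op2's response at time 4: events 1..3 linearize, events 1..4 do not
exhaustive check: the 2 completed LIFO stack ops admit one real-time order; illegal
one such order, op1, op2, breaks at step 2 where op2 pop() → empty is illegal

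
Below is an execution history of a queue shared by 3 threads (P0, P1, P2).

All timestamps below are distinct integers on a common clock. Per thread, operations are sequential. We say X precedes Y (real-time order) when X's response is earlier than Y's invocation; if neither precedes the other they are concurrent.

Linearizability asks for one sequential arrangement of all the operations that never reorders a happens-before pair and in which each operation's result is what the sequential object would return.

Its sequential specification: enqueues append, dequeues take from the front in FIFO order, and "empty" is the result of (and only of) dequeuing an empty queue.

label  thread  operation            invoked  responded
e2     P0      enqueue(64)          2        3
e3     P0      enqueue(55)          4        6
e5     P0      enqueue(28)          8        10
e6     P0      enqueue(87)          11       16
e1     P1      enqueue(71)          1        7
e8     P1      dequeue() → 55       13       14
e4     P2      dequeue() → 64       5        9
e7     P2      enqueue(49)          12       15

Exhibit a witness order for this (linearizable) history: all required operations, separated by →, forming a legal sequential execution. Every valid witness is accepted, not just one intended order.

step 1: e2 enqueue(64) — queue <64>
step 2: e3 enqueue(55) — queue <64,55>
step 3: e1 enqueue(71) — queue <64,55,71>
step 4: e4 dequeue() → 64 — queue <55,71>
step 5: e5 enqueue(28) — queue <55,71,28>
step 6: e6 enqueue(87) — queue <55,71,28,87>
step 7: e7 enqueue(49) — queue <55,71,28,87,49>
step 8: e8 dequeue() → 55 — queue <71,28,87,49>

e2 → e3 → e1 → e4 → e5 → e6 → e7 → e8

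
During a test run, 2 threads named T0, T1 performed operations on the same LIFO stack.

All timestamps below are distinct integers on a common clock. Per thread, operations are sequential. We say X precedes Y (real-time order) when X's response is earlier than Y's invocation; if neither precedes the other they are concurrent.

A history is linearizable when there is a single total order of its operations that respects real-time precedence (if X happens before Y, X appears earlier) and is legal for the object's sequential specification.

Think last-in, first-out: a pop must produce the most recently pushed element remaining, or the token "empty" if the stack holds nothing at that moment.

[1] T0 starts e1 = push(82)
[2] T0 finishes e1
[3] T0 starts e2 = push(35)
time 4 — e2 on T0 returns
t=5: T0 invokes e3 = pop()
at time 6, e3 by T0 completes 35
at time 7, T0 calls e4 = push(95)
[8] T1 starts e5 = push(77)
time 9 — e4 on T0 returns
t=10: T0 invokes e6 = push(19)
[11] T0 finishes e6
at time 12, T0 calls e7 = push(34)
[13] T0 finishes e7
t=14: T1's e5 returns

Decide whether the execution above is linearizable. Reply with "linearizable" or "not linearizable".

linearizable

one valid linearization: e1, e2, e3, e4, e5, e6, e7
1. e1 push(82), leaving stack <82>
2. e2 push(35), leaving stack <82,35>
3. e3 pop() → 35, leaving stack <82>
4. e4 push(95), leaving stack <82,95>
5. e5 push(77), leaving stack <82,95,77>
6. e6 push(19), leaving stack <82,95,77,19>
7. e7 push(34), leaving stack <82,95,77,19,34>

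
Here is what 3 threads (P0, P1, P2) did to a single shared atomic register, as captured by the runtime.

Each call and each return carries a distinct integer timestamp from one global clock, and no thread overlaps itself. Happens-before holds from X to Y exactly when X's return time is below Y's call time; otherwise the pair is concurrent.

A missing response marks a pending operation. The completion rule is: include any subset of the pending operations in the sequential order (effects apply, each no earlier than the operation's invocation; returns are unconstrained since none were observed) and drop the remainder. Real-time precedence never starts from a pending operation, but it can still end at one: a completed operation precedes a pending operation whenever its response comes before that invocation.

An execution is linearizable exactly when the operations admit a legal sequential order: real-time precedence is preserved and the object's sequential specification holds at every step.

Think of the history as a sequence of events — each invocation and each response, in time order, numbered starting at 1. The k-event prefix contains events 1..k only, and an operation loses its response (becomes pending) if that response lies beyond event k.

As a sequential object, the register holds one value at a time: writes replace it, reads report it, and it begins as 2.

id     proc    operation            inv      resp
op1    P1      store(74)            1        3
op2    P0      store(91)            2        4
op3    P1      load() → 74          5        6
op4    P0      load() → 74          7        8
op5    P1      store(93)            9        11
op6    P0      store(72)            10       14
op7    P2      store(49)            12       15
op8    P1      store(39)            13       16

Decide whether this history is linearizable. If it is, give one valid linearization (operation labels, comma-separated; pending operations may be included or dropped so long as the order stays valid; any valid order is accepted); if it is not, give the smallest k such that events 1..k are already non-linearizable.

step 1: op2 store(91) — value 91
step 2: op1 store(74) — value 74
step 3: op3 load() → 74 — value 74
step 4: op4 load() → 74 — value 74
step 5: op5 store(93) — value 93
step 6: op6 store(72) — value 72
step 7: op7 store(49) — value 49
step 8: op8 store(39) — value 39

linearizable — witness: op2, op1, op3, op4, op5, op6, op7, op8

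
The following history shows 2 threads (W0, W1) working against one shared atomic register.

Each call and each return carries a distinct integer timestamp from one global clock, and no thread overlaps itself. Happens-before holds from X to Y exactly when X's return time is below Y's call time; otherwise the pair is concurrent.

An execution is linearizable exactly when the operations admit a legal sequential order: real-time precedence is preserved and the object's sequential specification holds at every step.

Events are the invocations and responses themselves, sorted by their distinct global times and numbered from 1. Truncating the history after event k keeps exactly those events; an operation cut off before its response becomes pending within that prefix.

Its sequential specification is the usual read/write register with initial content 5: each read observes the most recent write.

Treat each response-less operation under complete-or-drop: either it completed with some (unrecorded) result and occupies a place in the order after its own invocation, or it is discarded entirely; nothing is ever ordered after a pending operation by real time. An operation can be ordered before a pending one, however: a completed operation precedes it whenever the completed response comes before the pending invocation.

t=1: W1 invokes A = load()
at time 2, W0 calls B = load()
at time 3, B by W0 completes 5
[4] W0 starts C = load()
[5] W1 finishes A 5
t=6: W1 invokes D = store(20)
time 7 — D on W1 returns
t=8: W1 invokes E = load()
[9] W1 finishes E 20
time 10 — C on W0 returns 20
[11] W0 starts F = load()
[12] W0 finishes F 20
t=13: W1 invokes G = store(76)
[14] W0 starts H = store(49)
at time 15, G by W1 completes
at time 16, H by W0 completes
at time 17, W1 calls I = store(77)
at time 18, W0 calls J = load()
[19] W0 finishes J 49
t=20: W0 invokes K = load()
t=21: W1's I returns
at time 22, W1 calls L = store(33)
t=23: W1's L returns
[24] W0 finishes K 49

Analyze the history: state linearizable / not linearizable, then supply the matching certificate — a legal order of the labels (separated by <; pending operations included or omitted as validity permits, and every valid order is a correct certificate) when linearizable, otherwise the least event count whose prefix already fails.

step 1: A load() → 5 — value 5
step 2: B load() → 5 — value 5
step 3: D store(20) — value 20
step 4: C load() → 20 — value 20
step 5: E load() → 20 — value 20
step 6: F load() → 20 — value 20
step 7: G store(76) — value 76
step 8: H store(49) — value 49
step 9: J load() → 49 — value 49
step 10: K load() → 49 — value 49
step 11: I store(77) — value 77
step 12: L store(33) — value 33

linearizable — witness: A < B < D < C < E < F < G < H < J < K < I < L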